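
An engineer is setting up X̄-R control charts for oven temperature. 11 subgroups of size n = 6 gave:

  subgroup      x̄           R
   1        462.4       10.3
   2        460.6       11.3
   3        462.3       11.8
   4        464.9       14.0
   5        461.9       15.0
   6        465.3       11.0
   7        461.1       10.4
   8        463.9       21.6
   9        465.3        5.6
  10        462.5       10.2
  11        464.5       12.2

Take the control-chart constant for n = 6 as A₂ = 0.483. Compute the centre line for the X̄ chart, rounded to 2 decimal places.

X̄̄ = (462.4 + 460.6 + 462.3 + 464.9 + 461.9 + 465.3 + 461.1 + 463.9 + 465.3 + 462.5 + 464.5) / 11 = 5094.7000 / 11 = 463.1545
CL = X̄̄ = 463.1545

463.15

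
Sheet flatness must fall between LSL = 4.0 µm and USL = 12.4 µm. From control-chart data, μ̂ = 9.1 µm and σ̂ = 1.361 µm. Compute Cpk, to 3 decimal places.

0.808

Cpu = (USL − μ̂) / (3σ̂) = (12.4 − 9.1) / (3 × 1.361) = 0.8082; Cpl = (μ̂ − LSL) / (3σ̂) = (9.1 − 4.0) / (3 × 1.361) = 1.2491; Cpk = min(Cpu, Cpl) = 0.8082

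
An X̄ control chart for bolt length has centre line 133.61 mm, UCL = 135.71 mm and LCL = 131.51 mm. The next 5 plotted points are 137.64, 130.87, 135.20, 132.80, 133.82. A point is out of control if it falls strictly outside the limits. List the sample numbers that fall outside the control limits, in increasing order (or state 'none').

Compare each point to [131.51, 135.71]: sample 1 = 137.64 > UCL; sample 2 = 130.87 < LCL.

1, 2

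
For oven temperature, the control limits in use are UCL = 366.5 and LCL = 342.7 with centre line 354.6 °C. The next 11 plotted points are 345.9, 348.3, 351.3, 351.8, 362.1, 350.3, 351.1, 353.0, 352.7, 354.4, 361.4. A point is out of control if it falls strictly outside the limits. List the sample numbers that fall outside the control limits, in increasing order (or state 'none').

All 11 points lie within [342.7, 366.5].

none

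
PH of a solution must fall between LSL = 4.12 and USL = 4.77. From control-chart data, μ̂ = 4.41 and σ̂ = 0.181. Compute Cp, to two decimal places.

Cp = (USL − LSL) / (6σ̂) = (4.77 − 4.12) / (6 × 0.181) = 0.6500 / 1.0860 = 0.5985

0.60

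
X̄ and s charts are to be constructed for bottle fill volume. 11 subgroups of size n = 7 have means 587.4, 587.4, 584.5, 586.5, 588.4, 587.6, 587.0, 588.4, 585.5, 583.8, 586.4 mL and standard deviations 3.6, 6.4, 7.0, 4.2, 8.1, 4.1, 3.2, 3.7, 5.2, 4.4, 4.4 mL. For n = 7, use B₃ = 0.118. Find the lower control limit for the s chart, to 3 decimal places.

0.582

s̄ = (3.6 + 6.4 + 7.0 + 4.2 + 8.1 + 4.1 + 3.2 + 3.7 + 5.2 + 4.4 + 4.4) / 11 = 4.9364
LCL_s = B₃·s̄ = 0.118 × 4.9364 = 0.5825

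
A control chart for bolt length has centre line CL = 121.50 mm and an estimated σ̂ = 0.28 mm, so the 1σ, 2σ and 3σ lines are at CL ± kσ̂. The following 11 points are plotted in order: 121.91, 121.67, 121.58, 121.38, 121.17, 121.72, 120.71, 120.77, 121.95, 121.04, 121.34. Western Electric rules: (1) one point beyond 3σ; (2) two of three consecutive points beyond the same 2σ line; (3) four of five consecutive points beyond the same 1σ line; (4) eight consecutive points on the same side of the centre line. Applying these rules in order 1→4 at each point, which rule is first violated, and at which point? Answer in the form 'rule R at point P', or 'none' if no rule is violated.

Zone of each point (C = within 1σ̂, B = 1σ̂–2σ̂, A = 2σ̂–3σ̂, * = beyond 3σ̂; sign = side of CL): 1:+B, 2:+C, 3:+C, 4:-C, 5:-B, 6:+C, 7:-A, 8:-A, 9:+B, 10:-B, 11:-C
Rule 2 (two of three consecutive points beyond the same 2σ limit) is satisfied at point 8.

rule 2 at point 8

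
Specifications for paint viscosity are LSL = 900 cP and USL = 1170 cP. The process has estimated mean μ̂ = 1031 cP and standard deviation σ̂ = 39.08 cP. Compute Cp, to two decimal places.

1.15

Cp = (USL − LSL) / (6σ̂) = (1170 − 900) / (6 × 39.08) = 270.0000 / 234.4800 = 1.1515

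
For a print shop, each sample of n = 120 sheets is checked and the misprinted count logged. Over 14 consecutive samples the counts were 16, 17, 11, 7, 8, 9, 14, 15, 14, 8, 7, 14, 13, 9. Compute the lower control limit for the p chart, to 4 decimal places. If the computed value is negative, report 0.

p̄ = Σdᵢ / (k·n) = 162 / (14 × 120) = 0.09643
LCL = p̄ − 3·√(p̄(1−p̄)/n) = 0.09643 − 3 × 0.02695 = 0.01559

0.0156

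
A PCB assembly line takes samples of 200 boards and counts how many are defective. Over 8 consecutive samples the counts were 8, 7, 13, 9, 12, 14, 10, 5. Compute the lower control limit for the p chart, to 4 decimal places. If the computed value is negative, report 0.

0.0031

p̄ = Σdᵢ / (k·n) = 78 / (8 × 200) = 0.04875
LCL = p̄ − 3·√(p̄(1−p̄)/n) = 0.04875 − 3 × 0.01523 = 0.00307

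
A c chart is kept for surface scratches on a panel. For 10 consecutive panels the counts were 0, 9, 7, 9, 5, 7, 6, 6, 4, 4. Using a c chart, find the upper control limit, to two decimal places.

12.86

c̄ = (0 + 9 + 7 + 9 + 5 + 7 + 6 + 6 + 4 + 4) / 10 = 57 / 10 = 5.7000
UCL = c̄ + 3√c̄ = 5.7000 + 3 × √5.7000 = 5.7000 + 3 × 2.3875 = 12.8624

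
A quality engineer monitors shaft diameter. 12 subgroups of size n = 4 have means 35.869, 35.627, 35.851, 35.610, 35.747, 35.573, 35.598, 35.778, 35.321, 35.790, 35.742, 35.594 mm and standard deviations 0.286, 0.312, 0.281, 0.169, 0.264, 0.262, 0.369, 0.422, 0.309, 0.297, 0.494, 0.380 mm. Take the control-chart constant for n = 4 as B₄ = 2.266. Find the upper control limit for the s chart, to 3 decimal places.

0.726

s̄ = (0.286 + 0.312 + 0.281 + 0.169 + 0.264 + 0.262 + 0.369 + 0.422 + 0.309 + 0.297 + 0.494 + 0.380) / 12 = 0.3204
UCL_s = B₄·s̄ = 2.266 × 0.3204 = 0.7261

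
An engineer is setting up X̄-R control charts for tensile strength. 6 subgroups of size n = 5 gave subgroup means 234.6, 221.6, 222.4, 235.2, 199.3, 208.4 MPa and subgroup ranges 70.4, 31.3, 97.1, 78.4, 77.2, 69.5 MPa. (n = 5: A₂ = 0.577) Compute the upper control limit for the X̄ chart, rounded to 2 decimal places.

261.02

X̄̄ = (234.6 + 221.6 + 222.4 + 235.2 + 199.3 + 208.4) / 6 = 1321.5000 / 6 = 220.2500
R̄ = (70.4 + 31.3 + 97.1 + 78.4 + 77.2 + 69.5) / 6 = 423.9000 / 6 = 70.6500
UCL = X̄̄ + A₂·R̄ = 220.2500 + 0.577 × 70.6500 = 261.0150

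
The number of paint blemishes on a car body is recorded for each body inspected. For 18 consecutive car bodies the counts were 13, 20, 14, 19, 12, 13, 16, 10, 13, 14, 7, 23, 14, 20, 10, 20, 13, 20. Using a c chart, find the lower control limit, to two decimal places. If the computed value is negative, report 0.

c̄ = (13 + 20 + 14 + 19 + 12 + 13 + 16 + 10 + 13 + 14 + 7 + 23 + 14 + 20 + 10 + 20 + 13 + 20) / 18 = 271 / 18 = 15.0556
LCL = c̄ − 3√c̄ = 15.0556 − 3 × 3.8801 = 3.4151

3.42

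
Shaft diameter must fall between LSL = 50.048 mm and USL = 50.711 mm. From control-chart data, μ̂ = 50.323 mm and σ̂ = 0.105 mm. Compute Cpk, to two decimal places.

0.87

Cpu = (USL − μ̂) / (3σ̂) = (50.711 − 50.323) / (3 × 0.105) = 1.2317; Cpl = (μ̂ − LSL) / (3σ̂) = (50.323 − 50.048) / (3 × 0.105) = 0.8730; Cpk = min(Cpu, Cpl) = 0.8730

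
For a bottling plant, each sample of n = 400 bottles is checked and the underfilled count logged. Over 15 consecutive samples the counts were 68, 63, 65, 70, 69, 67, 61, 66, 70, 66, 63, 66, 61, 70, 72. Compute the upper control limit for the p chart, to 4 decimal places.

0.2220

p̄ = Σdᵢ / (k·n) = 997 / (15 × 400) = 0.16617
UCL = p̄ + 3·√(p̄(1−p̄)/n) = 0.16617 + 3 × √(0.16617×0.83383/400) = 0.16617 + 3 × 0.01861 = 0.22200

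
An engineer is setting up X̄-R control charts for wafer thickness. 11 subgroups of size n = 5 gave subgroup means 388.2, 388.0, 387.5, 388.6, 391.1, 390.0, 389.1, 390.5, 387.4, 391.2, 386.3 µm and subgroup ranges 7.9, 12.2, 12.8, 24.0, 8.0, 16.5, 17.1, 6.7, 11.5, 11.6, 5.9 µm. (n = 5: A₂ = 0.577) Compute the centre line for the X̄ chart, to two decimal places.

388.90

X̄̄ = (388.2 + 388.0 + 387.5 + 388.6 + 391.1 + 390.0 + 389.1 + 390.5 + 387.4 + 391.2 + 386.3) / 11 = 4277.9000 / 11 = 388.9000
CL = X̄̄ = 388.9000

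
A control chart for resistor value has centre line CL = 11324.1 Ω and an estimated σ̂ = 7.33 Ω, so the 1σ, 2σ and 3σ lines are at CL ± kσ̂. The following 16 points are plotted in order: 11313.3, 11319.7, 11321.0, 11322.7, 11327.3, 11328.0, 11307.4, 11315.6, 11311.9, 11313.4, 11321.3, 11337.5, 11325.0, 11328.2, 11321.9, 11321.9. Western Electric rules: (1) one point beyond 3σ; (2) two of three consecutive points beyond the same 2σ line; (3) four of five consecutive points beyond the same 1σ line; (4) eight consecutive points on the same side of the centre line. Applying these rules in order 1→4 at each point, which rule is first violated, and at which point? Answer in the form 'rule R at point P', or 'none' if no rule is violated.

Zone of each point (C = within 1σ̂, B = 1σ̂–2σ̂, A = 2σ̂–3σ̂, * = beyond 3σ̂; sign = side of CL): 1:-B, 2:-C, 3:-C, 4:-C, 5:+C, 6:+C, 7:-A, 8:-B, 9:-B, 10:-B, 11:-C, 12:+B, 13:+C, 14:+C, 15:-C, 16:-C
Rule 3 (four of five consecutive points beyond the same 1σ limit) is satisfied at point 10.

rule 3 at point 10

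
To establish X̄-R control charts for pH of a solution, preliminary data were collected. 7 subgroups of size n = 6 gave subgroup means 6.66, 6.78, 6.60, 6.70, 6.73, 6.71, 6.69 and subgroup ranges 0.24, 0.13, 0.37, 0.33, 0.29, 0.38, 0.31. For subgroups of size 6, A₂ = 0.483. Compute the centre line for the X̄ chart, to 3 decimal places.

X̄̄ = (6.66 + 6.78 + 6.60 + 6.70 + 6.73 + 6.71 + 6.69) / 7 = 46.8700 / 7 = 6.6957
CL = X̄̄ = 6.6957

6.696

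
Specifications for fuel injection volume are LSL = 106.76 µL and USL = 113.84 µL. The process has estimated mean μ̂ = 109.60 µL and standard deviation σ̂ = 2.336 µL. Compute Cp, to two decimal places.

Cp = (USL − LSL) / (6σ̂) = (113.84 − 106.76) / (6 × 2.336) = 7.0800 / 14.0160 = 0.5051

0.51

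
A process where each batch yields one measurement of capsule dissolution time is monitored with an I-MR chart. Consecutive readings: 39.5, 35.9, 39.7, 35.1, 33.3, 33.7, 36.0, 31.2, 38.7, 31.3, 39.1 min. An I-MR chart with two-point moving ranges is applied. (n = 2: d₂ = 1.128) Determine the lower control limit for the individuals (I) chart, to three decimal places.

X̄ = (39.5 + 35.9 + 39.7 + 35.1 + 33.3 + 33.7 + 36.0 + 31.2 + 38.7 + 31.3 + 39.1) / 11 = 35.7727
Moving ranges: 3.6, 3.8, 4.6, 1.8, 0.4, 2.3, 4.8, 7.5, 7.4, 7.8; M̄R̄ = 44.0000 / 10 = 4.4000
LCL = X̄ − 3·M̄R̄/d₂ = 35.7727 − 3 × 4.4000 / 1.128 = 24.0706

24.071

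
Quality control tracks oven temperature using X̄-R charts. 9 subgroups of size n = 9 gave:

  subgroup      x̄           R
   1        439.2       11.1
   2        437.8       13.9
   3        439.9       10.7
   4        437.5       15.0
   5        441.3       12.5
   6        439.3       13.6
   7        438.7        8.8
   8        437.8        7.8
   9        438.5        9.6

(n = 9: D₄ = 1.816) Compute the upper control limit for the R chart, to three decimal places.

20.783

R̄ = (11.1 + 13.9 + 10.7 + 15.0 + 12.5 + 13.6 + 8.8 + 7.8 + 9.6) / 9 = 103.0000 / 9 = 11.4444
UCL_R = D₄·R̄ = 1.816 × 11.4444 = 20.7831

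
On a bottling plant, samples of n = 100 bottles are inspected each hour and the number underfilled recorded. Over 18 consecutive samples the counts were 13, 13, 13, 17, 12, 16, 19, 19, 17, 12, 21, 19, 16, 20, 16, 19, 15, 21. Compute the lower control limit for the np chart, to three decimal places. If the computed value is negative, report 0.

p̄ = Σdᵢ / (k·n) = 298 / (18 × 100) = 0.16556
LCL = np̄ − 3·√(np̄(1−p̄)) = 16.5556 − 3 × 3.7168 = 5.4051

5.405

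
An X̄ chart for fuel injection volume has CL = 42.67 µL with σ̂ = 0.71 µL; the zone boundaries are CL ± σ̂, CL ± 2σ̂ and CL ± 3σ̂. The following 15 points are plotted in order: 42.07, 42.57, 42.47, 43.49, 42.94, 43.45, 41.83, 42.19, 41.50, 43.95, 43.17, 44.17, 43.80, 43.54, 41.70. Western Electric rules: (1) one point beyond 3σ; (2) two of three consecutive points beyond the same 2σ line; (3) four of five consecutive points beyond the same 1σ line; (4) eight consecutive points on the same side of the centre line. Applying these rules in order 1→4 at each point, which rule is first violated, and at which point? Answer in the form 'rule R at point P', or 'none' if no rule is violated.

Zone of each point (C = within 1σ̂, B = 1σ̂–2σ̂, A = 2σ̂–3σ̂, * = beyond 3σ̂; sign = side of CL): 1:-C, 2:-C, 3:-C, 4:+B, 5:+C, 6:+B, 7:-B, 8:-C, 9:-B, 10:+B, 11:+C, 12:+A, 13:+B, 14:+B, 15:-B
Rule 3 (four of five consecutive points beyond the same 1σ limit) is satisfied at point 14.

rule 3 at point 14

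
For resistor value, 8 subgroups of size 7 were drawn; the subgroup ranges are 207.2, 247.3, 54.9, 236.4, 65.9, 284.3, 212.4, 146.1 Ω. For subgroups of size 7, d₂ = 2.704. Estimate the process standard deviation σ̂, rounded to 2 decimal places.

67.24

R̄ = (207.2 + 247.3 + 54.9 + 236.4 + 65.9 + 284.3 + 212.4 + 146.1) / 8 = 181.8125
σ̂ = R̄ / d₂ = 181.8125 / 2.704 = 67.2384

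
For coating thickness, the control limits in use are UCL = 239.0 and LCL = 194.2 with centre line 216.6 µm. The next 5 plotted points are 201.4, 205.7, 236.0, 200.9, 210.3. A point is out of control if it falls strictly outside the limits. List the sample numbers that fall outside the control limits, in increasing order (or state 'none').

none

All 5 points lie within [194.2, 239.0].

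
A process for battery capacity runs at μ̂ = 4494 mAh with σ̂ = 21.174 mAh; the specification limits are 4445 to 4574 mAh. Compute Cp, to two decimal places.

Cp = (USL − LSL) / (6σ̂) = (4574 − 4445) / (6 × 21.174) = 129.0000 / 127.0440 = 1.0154

1.02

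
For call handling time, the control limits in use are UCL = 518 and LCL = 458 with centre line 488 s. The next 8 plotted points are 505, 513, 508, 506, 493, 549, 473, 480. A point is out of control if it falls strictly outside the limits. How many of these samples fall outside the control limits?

1

Compare each point to [458, 518]: sample 6 = 549 > UCL.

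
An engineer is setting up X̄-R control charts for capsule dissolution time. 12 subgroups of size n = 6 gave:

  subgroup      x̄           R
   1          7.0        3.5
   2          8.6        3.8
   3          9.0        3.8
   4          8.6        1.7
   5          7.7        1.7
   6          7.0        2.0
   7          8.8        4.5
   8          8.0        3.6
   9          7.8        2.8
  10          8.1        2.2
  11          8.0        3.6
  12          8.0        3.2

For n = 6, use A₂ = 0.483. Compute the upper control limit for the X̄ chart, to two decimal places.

X̄̄ = (7.0 + 8.6 + 9.0 + 8.6 + 7.7 + 7.0 + 8.8 + 8.0 + 7.8 + 8.1 + 8.0 + 8.0) / 12 = 96.6000 / 12 = 8.0500
R̄ = (3.5 + 3.8 + 3.8 + 1.7 + 1.7 + 2.0 + 4.5 + 3.6 + 2.8 + 2.2 + 3.6 + 3.2) / 12 = 36.4000 / 12 = 3.0333
UCL = X̄̄ + A₂·R̄ = 8.0500 + 0.483 × 3.0333 = 9.5151

9.52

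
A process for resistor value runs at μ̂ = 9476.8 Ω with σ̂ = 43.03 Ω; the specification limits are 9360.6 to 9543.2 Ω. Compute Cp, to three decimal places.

Cp = (USL − LSL) / (6σ̂) = (9543.2 − 9360.6) / (6 × 43.03) = 182.6000 / 258.1800 = 0.7073

0.707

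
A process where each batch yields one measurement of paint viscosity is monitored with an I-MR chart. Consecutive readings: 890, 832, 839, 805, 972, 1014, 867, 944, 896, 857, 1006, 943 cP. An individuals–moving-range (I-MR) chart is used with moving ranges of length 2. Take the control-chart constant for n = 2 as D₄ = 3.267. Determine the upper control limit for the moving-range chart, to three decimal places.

Moving ranges: 58, 7, 34, 167, 42, 147, 77, 48, 39, 149, 63; M̄R̄ = 831.0000 / 11 = 75.5455
UCL_MR = D₄·M̄R̄ = 3.267 × 75.5455 = 246.8070

246.807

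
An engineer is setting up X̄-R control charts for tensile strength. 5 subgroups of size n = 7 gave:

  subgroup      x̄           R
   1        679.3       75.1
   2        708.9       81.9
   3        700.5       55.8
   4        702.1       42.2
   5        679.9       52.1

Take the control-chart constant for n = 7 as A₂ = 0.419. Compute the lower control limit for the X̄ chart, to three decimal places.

X̄̄ = (679.3 + 708.9 + 700.5 + 702.1 + 679.9) / 5 = 3470.7000 / 5 = 694.1400
R̄ = (75.1 + 81.9 + 55.8 + 42.2 + 52.1) / 5 = 307.1000 / 5 = 61.4200
LCL = X̄̄ − A₂·R̄ = 694.1400 − 0.419 × 61.4200 = 668.4050

668.405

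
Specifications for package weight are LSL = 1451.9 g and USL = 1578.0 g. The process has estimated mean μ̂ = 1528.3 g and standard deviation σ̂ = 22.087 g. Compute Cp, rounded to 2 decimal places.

Cp = (USL − LSL) / (6σ̂) = (1578.0 − 1451.9) / (6 × 22.087) = 126.1000 / 132.5220 = 0.9515

0.95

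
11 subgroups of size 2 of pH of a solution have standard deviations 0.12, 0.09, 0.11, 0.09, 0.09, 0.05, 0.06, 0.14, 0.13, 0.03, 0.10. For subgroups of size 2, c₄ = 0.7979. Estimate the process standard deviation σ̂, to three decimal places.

s̄ = (0.12 + 0.09 + 0.11 + 0.09 + 0.09 + 0.05 + 0.06 + 0.14 + 0.13 + 0.03 + 0.10) / 11 = 0.0918
σ̂ = s̄ / c₄ = 0.0918 / 0.7979 = 0.1151

0.115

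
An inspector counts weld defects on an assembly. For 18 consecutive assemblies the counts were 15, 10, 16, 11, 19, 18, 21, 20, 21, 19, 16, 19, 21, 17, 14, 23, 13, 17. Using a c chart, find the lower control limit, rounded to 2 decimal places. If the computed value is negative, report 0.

4.77

c̄ = (15 + 10 + 16 + 11 + 19 + 18 + 21 + 20 + 21 + 19 + 16 + 19 + 21 + 17 + 14 + 23 + 13 + 17) / 18 = 310 / 18 = 17.2222
LCL = c̄ − 3√c̄ = 17.2222 − 3 × 4.1500 = 4.7723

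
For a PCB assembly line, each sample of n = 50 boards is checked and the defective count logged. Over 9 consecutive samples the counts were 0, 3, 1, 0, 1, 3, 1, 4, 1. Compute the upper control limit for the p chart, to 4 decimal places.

p̄ = Σdᵢ / (k·n) = 14 / (9 × 50) = 0.03111
UCL = p̄ + 3·√(p̄(1−p̄)/n) = 0.03111 + 3 × √(0.03111×0.96889/50) = 0.03111 + 3 × 0.02455 = 0.10477

0.1048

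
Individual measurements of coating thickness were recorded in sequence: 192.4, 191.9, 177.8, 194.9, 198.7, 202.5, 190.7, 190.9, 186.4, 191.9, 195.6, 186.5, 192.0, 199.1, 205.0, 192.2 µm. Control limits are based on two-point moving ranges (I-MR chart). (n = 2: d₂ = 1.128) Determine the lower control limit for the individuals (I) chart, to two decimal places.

174.34

X̄ = (192.4 + 191.9 + 177.8 + 194.9 + 198.7 + 202.5 + 190.7 + 190.9 + 186.4 + 191.9 + 195.6 + 186.5 + 192.0 + 199.1 + 205.0 + 192.2) / 16 = 193.0312
Moving ranges: 0.5, 14.1, 17.1, 3.8, 3.8, 11.8, 0.2, 4.5, 5.5, 3.7, 9.1, 5.5, 7.1, 5.9, 12.8; M̄R̄ = 105.4000 / 15 = 7.0267
LCL = X̄ − 3·M̄R̄/d₂ = 193.0312 − 3 × 7.0267 / 1.128 = 174.3433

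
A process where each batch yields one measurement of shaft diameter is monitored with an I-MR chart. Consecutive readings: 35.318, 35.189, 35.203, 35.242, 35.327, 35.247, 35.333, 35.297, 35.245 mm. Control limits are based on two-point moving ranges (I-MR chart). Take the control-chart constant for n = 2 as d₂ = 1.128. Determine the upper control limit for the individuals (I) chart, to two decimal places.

X̄ = (35.318 + 35.189 + 35.203 + 35.242 + 35.327 + 35.247 + 35.333 + 35.297 + 35.245) / 9 = 35.2668
Moving ranges: 0.129, 0.014, 0.039, 0.085, 0.080, 0.086, 0.036, 0.052; M̄R̄ = 0.5210 / 8 = 0.0651
UCL = X̄ + 3·M̄R̄/d₂ = 35.2668 + 3 × 0.0651 / 1.128 = 35.4400

35.44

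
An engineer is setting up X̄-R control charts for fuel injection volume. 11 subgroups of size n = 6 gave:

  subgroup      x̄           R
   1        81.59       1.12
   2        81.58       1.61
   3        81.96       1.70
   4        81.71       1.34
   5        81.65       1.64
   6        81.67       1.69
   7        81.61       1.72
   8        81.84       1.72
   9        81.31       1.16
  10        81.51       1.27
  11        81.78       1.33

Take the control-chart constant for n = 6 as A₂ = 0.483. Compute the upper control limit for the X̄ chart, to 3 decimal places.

82.371

X̄̄ = (81.59 + 81.58 + 81.96 + 81.71 + 81.65 + 81.67 + 81.61 + 81.84 + 81.31 + 81.51 + 81.78) / 11 = 898.2100 / 11 = 81.6555
R̄ = (1.12 + 1.61 + 1.70 + 1.34 + 1.64 + 1.69 + 1.72 + 1.72 + 1.16 + 1.27 + 1.33) / 11 = 16.3000 / 11 = 1.4818
UCL = X̄̄ + A₂·R̄ = 81.6555 + 0.483 × 1.4818 = 82.3712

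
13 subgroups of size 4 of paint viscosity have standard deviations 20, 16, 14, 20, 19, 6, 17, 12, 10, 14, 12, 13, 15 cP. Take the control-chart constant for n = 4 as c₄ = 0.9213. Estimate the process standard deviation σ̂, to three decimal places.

15.697

s̄ = (20 + 16 + 14 + 20 + 19 + 6 + 17 + 12 + 10 + 14 + 12 + 13 + 15) / 13 = 14.4615
σ̂ = s̄ / c₄ = 14.4615 / 0.9213 = 15.6969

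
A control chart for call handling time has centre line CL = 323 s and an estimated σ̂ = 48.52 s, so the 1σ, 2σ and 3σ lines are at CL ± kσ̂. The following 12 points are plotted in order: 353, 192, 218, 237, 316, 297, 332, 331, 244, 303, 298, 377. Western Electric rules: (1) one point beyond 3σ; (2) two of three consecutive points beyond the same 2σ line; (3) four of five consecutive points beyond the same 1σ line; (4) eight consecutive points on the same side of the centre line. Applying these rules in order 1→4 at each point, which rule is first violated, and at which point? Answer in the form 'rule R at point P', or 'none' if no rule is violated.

Zone of each point (C = within 1σ̂, B = 1σ̂–2σ̂, A = 2σ̂–3σ̂, * = beyond 3σ̂; sign = side of CL): 1:+C, 2:-A, 3:-A, 4:-B, 5:-C, 6:-C, 7:+C, 8:+C, 9:-B, 10:-C, 11:-C, 12:+B
Rule 2 (two of three consecutive points beyond the same 2σ limit) is satisfied at point 3.

rule 2 at point 3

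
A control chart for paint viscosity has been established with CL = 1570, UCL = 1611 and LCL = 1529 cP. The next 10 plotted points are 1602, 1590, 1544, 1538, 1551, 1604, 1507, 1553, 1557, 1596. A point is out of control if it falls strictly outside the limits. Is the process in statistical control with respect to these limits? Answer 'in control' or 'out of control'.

Compare each point to [1529, 1611]: sample 7 = 1507 < LCL.

out of control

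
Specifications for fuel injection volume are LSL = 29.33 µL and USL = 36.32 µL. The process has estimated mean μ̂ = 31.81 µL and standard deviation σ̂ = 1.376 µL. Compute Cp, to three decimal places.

0.847

Cp = (USL − LSL) / (6σ̂) = (36.32 − 29.33) / (6 × 1.376) = 6.9900 / 8.2560 = 0.8467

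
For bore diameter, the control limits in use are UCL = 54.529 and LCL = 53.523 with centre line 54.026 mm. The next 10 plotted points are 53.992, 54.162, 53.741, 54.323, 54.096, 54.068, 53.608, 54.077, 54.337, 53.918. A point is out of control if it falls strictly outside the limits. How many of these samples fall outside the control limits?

0

All 10 points lie within [53.523, 54.529].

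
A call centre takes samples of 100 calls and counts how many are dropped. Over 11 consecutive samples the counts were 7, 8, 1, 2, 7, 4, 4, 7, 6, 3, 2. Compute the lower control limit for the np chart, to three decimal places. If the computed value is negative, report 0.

0.000

p̄ = Σdᵢ / (k·n) = 51 / (11 × 100) = 0.04636
LCL = np̄ − 3·√(np̄(1−p̄)) = 4.6364 − 3 × 2.1027 = -1.6718 → 0 (negative, so LCL = 0)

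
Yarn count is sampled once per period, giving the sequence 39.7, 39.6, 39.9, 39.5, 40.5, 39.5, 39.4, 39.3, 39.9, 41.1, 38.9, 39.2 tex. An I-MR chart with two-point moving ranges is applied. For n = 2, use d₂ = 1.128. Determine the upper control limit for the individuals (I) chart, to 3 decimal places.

X̄ = (39.7 + 39.6 + 39.9 + 39.5 + 40.5 + 39.5 + 39.4 + 39.3 + 39.9 + 41.1 + 38.9 + 39.2) / 12 = 39.7083
Moving ranges: 0.1, 0.3, 0.4, 1.0, 1.0, 0.1, 0.1, 0.6, 1.2, 2.2, 0.3; M̄R̄ = 7.3000 / 11 = 0.6636
UCL = X̄ + 3·M̄R̄/d₂ = 39.7083 + 3 × 0.6636 / 1.128 = 41.4733

41.473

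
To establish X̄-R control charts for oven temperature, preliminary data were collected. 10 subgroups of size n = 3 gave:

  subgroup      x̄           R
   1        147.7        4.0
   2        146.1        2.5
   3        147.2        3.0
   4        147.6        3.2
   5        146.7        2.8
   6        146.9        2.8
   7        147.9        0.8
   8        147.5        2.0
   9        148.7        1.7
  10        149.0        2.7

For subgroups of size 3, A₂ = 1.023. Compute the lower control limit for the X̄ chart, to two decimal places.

X̄̄ = (147.7 + 146.1 + 147.2 + 147.6 + 146.7 + 146.9 + 147.9 + 147.5 + 148.7 + 149.0) / 10 = 1475.3000 / 10 = 147.5300
R̄ = (4.0 + 2.5 + 3.0 + 3.2 + 2.8 + 2.8 + 0.8 + 2.0 + 1.7 + 2.7) / 10 = 25.5000 / 10 = 2.5500
LCL = X̄̄ − A₂·R̄ = 147.5300 − 1.023 × 2.5500 = 144.9213

144.92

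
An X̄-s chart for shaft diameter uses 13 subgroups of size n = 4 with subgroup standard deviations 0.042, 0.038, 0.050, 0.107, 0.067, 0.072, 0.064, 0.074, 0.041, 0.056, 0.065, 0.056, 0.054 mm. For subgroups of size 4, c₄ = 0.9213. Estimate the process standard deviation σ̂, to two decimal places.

s̄ = (0.042 + 0.038 + 0.050 + 0.107 + 0.067 + 0.072 + 0.064 + 0.074 + 0.041 + 0.056 + 0.065 + 0.056 + 0.054) / 13 = 0.0605
σ̂ = s̄ / c₄ = 0.0605 / 0.9213 = 0.0656

0.07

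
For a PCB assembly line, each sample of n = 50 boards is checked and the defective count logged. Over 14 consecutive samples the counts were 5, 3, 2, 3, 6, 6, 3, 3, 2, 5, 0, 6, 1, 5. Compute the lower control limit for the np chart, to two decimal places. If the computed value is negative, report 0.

0.00

p̄ = Σdᵢ / (k·n) = 50 / (14 × 50) = 0.07143
LCL = np̄ − 3·√(np̄(1−p̄)) = 3.5714 − 3 × 1.8211 = -1.8918 → 0 (negative, so LCL = 0)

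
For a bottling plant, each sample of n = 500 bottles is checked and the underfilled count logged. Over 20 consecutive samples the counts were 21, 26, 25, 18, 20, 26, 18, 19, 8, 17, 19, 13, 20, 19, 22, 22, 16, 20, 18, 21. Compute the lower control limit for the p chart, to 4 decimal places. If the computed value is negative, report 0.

p̄ = Σdᵢ / (k·n) = 388 / (20 × 500) = 0.03880
LCL = p̄ − 3·√(p̄(1−p̄)/n) = 0.03880 − 3 × 0.00864 = 0.01289

0.0129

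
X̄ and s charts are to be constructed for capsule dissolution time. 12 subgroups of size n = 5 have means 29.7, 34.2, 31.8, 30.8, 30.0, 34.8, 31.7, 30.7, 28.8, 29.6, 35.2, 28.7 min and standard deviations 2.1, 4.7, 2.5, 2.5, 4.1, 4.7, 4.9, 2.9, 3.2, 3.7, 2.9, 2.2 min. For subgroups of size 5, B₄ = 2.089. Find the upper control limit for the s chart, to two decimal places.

s̄ = (2.1 + 4.7 + 2.5 + 2.5 + 4.1 + 4.7 + 4.9 + 2.9 + 3.2 + 3.7 + 2.9 + 2.2) / 12 = 3.3667
UCL_s = B₄·s̄ = 2.089 × 3.3667 = 7.0330

7.03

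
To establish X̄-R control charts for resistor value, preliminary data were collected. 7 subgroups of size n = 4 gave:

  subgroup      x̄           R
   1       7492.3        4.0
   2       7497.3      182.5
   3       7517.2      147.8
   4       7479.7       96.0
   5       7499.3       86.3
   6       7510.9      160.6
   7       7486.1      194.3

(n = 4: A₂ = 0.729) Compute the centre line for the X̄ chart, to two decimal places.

7497.54

X̄̄ = (7492.3 + 7497.3 + 7517.2 + 7479.7 + 7499.3 + 7510.9 + 7486.1) / 7 = 52482.8000 / 7 = 7497.5429
CL = X̄̄ = 7497.5429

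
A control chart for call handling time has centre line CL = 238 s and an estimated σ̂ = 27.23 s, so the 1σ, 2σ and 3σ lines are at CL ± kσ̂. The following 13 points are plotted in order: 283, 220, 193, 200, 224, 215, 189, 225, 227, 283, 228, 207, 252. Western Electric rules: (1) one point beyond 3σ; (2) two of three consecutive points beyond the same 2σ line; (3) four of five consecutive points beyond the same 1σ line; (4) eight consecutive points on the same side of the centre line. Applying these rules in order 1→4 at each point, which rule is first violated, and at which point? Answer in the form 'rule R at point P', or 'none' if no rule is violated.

rule 4 at point 9

Zone of each point (C = within 1σ̂, B = 1σ̂–2σ̂, A = 2σ̂–3σ̂, * = beyond 3σ̂; sign = side of CL): 1:+B, 2:-C, 3:-B, 4:-B, 5:-C, 6:-C, 7:-B, 8:-C, 9:-C, 10:+B, 11:-C, 12:-B, 13:+C
Rule 4 (eight consecutive points on the same side of the centre line) is satisfied at point 9.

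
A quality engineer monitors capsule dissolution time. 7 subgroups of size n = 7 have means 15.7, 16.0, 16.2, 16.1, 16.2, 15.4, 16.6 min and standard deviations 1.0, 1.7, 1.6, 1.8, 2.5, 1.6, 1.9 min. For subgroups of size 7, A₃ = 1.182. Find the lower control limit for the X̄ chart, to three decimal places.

13.985

X̄̄ = (15.7 + 16.0 + 16.2 + 16.1 + 16.2 + 15.4 + 16.6) / 7 = 16.0286
s̄ = (1.0 + 1.7 + 1.6 + 1.8 + 2.5 + 1.6 + 1.9) / 7 = 1.7286
LCL = X̄̄ − A₃·s̄ = 16.0286 − 1.182 × 1.7286 = 13.9854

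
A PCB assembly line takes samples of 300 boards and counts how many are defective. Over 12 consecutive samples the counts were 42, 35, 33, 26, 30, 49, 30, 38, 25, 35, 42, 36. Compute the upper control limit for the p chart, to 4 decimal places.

p̄ = Σdᵢ / (k·n) = 421 / (12 × 300) = 0.11694
UCL = p̄ + 3·√(p̄(1−p̄)/n) = 0.11694 + 3 × √(0.11694×0.88306/300) = 0.11694 + 3 × 0.01855 = 0.17260

0.1726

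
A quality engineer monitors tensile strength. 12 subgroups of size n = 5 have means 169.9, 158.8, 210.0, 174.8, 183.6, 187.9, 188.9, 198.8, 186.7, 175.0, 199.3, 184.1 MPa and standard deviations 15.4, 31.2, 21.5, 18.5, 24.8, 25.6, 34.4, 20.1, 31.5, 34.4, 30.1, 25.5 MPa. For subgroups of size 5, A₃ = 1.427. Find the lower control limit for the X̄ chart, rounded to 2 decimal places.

X̄̄ = (169.9 + 158.8 + 210.0 + 174.8 + 183.6 + 187.9 + 188.9 + 198.8 + 186.7 + 175.0 + 199.3 + 184.1) / 12 = 184.8167
s̄ = (15.4 + 31.2 + 21.5 + 18.5 + 24.8 + 25.6 + 34.4 + 20.1 + 31.5 + 34.4 + 30.1 + 25.5) / 12 = 26.0833
LCL = X̄̄ − A₃·s̄ = 184.8167 − 1.427 × 26.0833 = 147.5958

147.60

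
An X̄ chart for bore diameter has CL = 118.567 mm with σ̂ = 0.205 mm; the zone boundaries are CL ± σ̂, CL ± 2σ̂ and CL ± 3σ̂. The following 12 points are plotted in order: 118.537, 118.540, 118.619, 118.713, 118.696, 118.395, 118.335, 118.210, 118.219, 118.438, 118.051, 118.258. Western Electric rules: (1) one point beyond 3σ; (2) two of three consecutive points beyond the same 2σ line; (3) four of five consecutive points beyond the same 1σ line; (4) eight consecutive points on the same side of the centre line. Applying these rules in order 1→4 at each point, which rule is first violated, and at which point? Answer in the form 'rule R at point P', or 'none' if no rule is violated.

Zone of each point (C = within 1σ̂, B = 1σ̂–2σ̂, A = 2σ̂–3σ̂, * = beyond 3σ̂; sign = side of CL): 1:-C, 2:-C, 3:+C, 4:+C, 5:+C, 6:-C, 7:-B, 8:-B, 9:-B, 10:-C, 11:-A, 12:-B
Rule 3 (four of five consecutive points beyond the same 1σ limit) is satisfied at point 11.

rule 3 at point 11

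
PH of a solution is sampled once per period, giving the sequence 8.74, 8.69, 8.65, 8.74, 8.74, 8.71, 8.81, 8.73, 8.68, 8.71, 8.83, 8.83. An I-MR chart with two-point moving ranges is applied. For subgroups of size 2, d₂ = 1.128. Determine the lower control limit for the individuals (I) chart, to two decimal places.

8.60

X̄ = (8.74 + 8.69 + 8.65 + 8.74 + 8.74 + 8.71 + 8.81 + 8.73 + 8.68 + 8.71 + 8.83 + 8.83) / 12 = 8.7383
Moving ranges: 0.05, 0.04, 0.09, 0.00, 0.03, 0.10, 0.08, 0.05, 0.03, 0.12, 0.00; M̄R̄ = 0.5900 / 11 = 0.0536
LCL = X̄ − 3·M̄R̄/d₂ = 8.7383 − 3 × 0.0536 / 1.128 = 8.5957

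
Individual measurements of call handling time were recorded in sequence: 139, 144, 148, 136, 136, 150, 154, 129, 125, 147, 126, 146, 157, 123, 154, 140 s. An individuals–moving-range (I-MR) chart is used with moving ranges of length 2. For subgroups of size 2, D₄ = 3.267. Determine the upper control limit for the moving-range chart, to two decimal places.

48.13

Moving ranges: 5, 4, 12, 0, 14, 4, 25, 4, 22, 21, 20, 11, 34, 31, 14; M̄R̄ = 221.0000 / 15 = 14.7333
UCL_MR = D₄·M̄R̄ = 3.267 × 14.7333 = 48.1338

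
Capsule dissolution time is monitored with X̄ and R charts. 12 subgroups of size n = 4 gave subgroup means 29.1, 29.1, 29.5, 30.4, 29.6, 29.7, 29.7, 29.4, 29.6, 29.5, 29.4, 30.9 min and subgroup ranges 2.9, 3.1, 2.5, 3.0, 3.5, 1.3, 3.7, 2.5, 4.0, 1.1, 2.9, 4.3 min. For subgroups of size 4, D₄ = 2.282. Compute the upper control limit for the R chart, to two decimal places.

6.62

R̄ = (2.9 + 3.1 + 2.5 + 3.0 + 3.5 + 1.3 + 3.7 + 2.5 + 4.0 + 1.1 + 2.9 + 4.3) / 12 = 34.8000 / 12 = 2.9000
UCL_R = D₄·R̄ = 2.282 × 2.9000 = 6.6178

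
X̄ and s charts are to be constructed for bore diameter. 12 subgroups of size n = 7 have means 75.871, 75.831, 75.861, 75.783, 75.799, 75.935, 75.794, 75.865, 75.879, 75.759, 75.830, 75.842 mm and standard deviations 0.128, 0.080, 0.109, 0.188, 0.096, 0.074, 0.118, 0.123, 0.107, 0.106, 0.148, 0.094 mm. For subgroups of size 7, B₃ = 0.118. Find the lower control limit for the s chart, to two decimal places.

0.01

s̄ = (0.128 + 0.080 + 0.109 + 0.188 + 0.096 + 0.074 + 0.118 + 0.123 + 0.107 + 0.106 + 0.148 + 0.094) / 12 = 0.1143
LCL_s = B₃·s̄ = 0.118 × 0.1143 = 0.0135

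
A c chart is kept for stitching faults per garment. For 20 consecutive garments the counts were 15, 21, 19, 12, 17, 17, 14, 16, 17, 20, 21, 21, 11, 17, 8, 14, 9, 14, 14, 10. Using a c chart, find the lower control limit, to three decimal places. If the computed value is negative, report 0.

3.596

c̄ = (15 + 21 + 19 + 12 + 17 + 17 + 14 + 16 + 17 + 20 + 21 + 21 + 11 + 17 + 8 + 14 + 9 + 14 + 14 + 10) / 20 = 307 / 20 = 15.3500
LCL = c̄ − 3√c̄ = 15.3500 − 3 × 3.9179 = 3.5963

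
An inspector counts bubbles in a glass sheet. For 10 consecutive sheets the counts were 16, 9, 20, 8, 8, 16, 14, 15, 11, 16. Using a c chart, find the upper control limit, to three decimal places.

24.241

c̄ = (16 + 9 + 20 + 8 + 8 + 16 + 14 + 15 + 11 + 16) / 10 = 133 / 10 = 13.3000
UCL = c̄ + 3√c̄ = 13.3000 + 3 × √13.3000 = 13.3000 + 3 × 3.6469 = 24.2407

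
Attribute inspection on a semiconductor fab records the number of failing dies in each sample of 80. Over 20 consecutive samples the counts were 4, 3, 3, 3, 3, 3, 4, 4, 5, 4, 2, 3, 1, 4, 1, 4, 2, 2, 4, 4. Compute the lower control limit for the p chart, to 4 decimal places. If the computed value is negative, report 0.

0.0000

p̄ = Σdᵢ / (k·n) = 63 / (20 × 80) = 0.03938
LCL = p̄ − 3·√(p̄(1−p̄)/n) = 0.03938 − 3 × 0.02174 = -0.02586 → 0 (negative, so LCL = 0)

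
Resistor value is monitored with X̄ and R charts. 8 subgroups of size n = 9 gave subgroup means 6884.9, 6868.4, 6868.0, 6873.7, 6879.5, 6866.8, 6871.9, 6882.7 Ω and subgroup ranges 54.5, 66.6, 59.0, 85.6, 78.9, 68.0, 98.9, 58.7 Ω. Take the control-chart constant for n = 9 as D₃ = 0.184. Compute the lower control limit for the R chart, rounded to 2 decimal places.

13.11

R̄ = (54.5 + 66.6 + 59.0 + 85.6 + 78.9 + 68.0 + 98.9 + 58.7) / 8 = 570.2000 / 8 = 71.2750
LCL_R = D₃·R̄ = 0.184 × 71.2750 = 13.1146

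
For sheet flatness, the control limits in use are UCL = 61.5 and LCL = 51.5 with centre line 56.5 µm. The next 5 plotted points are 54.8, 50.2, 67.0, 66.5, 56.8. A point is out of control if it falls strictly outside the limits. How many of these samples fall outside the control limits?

Compare each point to [51.5, 61.5]: sample 2 = 50.2 < LCL; sample 3 = 67.0 > UCL; sample 4 = 66.5 > UCL.

3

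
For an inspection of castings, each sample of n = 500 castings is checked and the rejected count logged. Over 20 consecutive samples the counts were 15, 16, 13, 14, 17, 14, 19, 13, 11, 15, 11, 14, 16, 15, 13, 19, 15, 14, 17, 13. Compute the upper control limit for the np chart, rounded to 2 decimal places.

p̄ = Σdᵢ / (k·n) = 294 / (20 × 500) = 0.02940
UCL = np̄ + 3·√(np̄(1−p̄)) = 14.7000 + 3 × √(14.7000×0.97060) = 14.7000 + 3 × 3.7773 = 26.0318

26.03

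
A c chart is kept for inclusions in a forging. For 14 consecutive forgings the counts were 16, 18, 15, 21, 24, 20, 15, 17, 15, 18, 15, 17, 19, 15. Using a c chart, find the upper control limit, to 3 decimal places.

30.050

c̄ = (16 + 18 + 15 + 21 + 24 + 20 + 15 + 17 + 15 + 18 + 15 + 17 + 19 + 15) / 14 = 245 / 14 = 17.5000
UCL = c̄ + 3√c̄ = 17.5000 + 3 × √17.5000 = 17.5000 + 3 × 4.1833 = 30.0499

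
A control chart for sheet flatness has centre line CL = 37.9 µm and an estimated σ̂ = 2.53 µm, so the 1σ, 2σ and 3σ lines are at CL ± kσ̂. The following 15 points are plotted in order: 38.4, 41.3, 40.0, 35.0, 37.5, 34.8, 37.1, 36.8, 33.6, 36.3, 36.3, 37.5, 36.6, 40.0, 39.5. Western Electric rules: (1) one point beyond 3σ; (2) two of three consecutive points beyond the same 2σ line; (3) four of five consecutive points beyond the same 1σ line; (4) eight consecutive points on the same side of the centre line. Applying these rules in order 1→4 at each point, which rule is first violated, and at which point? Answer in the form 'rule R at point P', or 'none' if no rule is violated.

Zone of each point (C = within 1σ̂, B = 1σ̂–2σ̂, A = 2σ̂–3σ̂, * = beyond 3σ̂; sign = side of CL): 1:+C, 2:+B, 3:+C, 4:-B, 5:-C, 6:-B, 7:-C, 8:-C, 9:-B, 10:-C, 11:-C, 12:-C, 13:-C, 14:+C, 15:+C
Rule 4 (eight consecutive points on the same side of the centre line) is satisfied at point 11.

rule 4 at point 11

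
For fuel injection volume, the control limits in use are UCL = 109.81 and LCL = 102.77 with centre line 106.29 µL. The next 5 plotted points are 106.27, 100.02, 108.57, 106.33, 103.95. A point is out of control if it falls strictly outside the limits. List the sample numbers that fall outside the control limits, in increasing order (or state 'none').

2

Compare each point to [102.77, 109.81]: sample 2 = 100.02 < LCL.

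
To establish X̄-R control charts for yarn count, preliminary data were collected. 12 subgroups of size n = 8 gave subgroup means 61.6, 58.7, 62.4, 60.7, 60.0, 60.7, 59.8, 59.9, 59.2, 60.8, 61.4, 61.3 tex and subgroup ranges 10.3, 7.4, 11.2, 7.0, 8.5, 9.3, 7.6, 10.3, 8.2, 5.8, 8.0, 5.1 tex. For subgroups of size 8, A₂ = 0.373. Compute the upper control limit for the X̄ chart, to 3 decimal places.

63.610

X̄̄ = (61.6 + 58.7 + 62.4 + 60.7 + 60.0 + 60.7 + 59.8 + 59.9 + 59.2 + 60.8 + 61.4 + 61.3) / 12 = 726.5000 / 12 = 60.5417
R̄ = (10.3 + 7.4 + 11.2 + 7.0 + 8.5 + 9.3 + 7.6 + 10.3 + 8.2 + 5.8 + 8.0 + 5.1) / 12 = 98.7000 / 12 = 8.2250
UCL = X̄̄ + A₂·R̄ = 60.5417 + 0.373 × 8.2250 = 63.6096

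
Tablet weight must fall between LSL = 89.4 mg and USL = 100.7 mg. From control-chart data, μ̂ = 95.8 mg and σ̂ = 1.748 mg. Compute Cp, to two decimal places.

Cp = (USL − LSL) / (6σ̂) = (100.7 − 89.4) / (6 × 1.748) = 11.3000 / 10.4880 = 1.0774

1.08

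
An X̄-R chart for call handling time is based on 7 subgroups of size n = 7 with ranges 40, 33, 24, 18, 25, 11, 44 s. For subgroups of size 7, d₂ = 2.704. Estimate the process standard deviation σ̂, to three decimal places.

R̄ = (40 + 33 + 24 + 18 + 25 + 11 + 44) / 7 = 27.8571
σ̂ = R̄ / d₂ = 27.8571 / 2.704 = 10.3022

10.302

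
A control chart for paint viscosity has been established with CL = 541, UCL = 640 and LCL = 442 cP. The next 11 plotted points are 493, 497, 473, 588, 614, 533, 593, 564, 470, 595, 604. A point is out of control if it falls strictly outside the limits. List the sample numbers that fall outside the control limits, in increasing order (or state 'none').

All 11 points lie within [442, 640].

none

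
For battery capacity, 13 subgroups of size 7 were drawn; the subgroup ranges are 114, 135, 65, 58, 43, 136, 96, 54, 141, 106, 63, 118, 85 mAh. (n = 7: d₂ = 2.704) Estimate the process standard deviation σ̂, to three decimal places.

R̄ = (114 + 135 + 65 + 58 + 43 + 136 + 96 + 54 + 141 + 106 + 63 + 118 + 85) / 13 = 93.3846
σ̂ = R̄ / d₂ = 93.3846 / 2.704 = 34.5357

34.536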